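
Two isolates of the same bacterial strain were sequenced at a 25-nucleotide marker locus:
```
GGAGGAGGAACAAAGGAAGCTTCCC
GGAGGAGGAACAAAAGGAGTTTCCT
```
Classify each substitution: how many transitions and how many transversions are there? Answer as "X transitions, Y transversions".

Mismatches (1-based):
base 15: G→A (purine→purine, transition)
base 17: A→G (purine→purine, transition)
base 20: C→T (pyrimidine→pyrimidine, transition)
base 25: C→T (pyrimidine→pyrimidine, transition)

4 transitions, 0 transversions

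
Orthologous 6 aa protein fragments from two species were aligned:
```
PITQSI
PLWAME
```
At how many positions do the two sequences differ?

The sequences differ at positions 2, 3, 4, 5, 6 (1-based) — 5 in total.

5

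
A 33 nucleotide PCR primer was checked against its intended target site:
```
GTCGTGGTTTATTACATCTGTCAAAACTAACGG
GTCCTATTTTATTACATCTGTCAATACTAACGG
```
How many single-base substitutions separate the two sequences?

4

Mismatches (1-based): base 4: G→C; base 6: G→A; base 7: G→T; base 25: A→T.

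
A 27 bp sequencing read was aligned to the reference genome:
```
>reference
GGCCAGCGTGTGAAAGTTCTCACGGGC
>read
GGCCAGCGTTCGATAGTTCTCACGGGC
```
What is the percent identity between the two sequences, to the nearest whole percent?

Mismatches at positions 10, 11, 14 (1-based): 3 of 27.
Identical positions: 24/27 = 88.89% → 89%.

89%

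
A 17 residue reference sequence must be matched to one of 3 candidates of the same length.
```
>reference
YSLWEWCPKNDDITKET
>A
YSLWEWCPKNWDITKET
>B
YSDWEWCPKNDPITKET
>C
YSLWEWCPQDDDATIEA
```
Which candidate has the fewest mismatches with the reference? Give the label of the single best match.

A differs at 1 residue; B differs at 2 residues; C differs at 5 residues. The closest is A.

A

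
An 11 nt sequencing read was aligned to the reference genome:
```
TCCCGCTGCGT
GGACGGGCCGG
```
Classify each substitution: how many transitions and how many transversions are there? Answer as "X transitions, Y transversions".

0 transitions, 7 transversions

Transitions (purine↔purine or pyrimidine↔pyrimidine): none.
Transversions (purine↔pyrimidine): 1 T→G, 2 C→G, 3 C→A, 6 C→G, 7 T→G, 8 G→C, 11 T→G.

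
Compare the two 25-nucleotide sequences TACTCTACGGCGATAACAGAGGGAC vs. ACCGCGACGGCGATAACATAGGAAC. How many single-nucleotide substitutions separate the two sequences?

6

Comparing position by position, 6 positions differ: 1 (T/A), 2 (A/C), 4 (T/G), 6 (T/G), 19 (G/T), 23 (G/A).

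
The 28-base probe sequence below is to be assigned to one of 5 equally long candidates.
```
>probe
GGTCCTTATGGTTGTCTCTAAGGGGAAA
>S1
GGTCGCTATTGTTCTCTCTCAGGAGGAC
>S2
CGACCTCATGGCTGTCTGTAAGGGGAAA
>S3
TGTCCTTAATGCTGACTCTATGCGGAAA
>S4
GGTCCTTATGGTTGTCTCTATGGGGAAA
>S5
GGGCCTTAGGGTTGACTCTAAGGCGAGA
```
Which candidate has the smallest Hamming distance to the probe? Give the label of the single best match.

S4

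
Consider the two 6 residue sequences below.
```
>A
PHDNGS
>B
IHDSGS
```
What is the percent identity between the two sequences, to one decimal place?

66.7%

2 positions differ (1, 4), so 4 of 6 match: 4/6 = 66.67%.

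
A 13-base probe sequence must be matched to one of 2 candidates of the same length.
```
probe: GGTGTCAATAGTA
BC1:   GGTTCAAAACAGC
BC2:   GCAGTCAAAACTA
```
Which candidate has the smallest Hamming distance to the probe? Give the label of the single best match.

Hamming distances to probe — BC1: 8; BC2: 4.
Smallest is BC2 with 4 mismatches.

BC2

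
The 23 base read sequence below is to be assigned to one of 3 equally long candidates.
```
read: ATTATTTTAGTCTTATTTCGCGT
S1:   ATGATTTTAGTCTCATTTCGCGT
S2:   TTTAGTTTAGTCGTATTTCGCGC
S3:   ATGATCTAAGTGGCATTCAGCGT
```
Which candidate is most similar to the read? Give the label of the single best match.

S1

Hamming distances to read — S1: 2; S2: 4; S3: 8.
Smallest is S1 with 2 mismatches.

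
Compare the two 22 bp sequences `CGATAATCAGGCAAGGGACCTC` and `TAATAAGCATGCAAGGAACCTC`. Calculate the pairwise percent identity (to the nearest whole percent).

77%

Mismatches at positions 1, 2, 7, 10, 17 (1-based): 5 of 22.
Identical positions: 17/22 = 77.27% → 77%.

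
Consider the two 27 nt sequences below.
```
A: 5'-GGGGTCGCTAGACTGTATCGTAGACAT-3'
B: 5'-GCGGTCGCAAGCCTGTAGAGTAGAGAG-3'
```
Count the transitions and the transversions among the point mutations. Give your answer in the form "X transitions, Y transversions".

Transitions (purine↔purine or pyrimidine↔pyrimidine): none.
Transversions (purine↔pyrimidine): 2 G→C, 9 T→A, 12 A→C, 18 T→G, 19 C→A, 25 C→G, 27 T→G.

0 transitions, 7 transversions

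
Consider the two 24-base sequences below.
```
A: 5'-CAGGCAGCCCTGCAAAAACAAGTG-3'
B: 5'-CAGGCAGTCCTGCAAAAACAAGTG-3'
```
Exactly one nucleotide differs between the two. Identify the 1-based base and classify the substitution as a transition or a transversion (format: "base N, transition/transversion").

The sequences differ only at base 8: C→T (pyrimidine→pyrimidine), a transition.

base 8, transition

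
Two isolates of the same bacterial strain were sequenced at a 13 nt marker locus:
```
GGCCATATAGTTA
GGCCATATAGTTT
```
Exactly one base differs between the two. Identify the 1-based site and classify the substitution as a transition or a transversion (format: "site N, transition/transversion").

The sequences differ only at site 13: A→T (purine→pyrimidine), a transversion.

site 13, transversion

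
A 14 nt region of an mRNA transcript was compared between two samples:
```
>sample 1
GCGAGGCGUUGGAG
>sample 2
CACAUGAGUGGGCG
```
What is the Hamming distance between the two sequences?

7

The sequences differ at positions 1, 2, 3, 5, 7, 10, 13 (1-based) — 7 in total.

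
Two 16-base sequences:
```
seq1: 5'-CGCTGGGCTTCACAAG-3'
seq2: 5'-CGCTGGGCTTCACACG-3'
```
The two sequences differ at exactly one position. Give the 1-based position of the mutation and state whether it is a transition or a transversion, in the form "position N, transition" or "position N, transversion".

position 15, transversion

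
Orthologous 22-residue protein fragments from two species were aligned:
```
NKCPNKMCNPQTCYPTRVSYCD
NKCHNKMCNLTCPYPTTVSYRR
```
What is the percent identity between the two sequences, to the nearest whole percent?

8 positions differ (4, 10, 11, 12, 13, 17, 21, 22), so 14 of 22 match: 14/22 = 63.64%.

64%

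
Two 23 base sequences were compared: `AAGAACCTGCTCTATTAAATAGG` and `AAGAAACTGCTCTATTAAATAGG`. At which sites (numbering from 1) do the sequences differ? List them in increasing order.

Differences at site 6 (C→A).

6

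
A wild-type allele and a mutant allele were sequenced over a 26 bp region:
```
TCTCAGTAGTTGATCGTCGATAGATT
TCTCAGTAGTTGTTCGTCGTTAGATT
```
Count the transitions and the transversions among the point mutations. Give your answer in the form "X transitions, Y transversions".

0 transitions, 2 transversions

Mismatches (1-based):
site 13: A→T (purine→pyrimidine, transversion)
site 20: A→T (purine→pyrimidine, transversion)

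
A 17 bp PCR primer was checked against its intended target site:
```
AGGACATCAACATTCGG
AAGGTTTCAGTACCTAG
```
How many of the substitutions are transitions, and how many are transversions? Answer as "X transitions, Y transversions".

9 transitions, 1 transversion

Mismatches (1-based):
position 2: G→A (purine→purine, transition)
position 4: A→G (purine→purine, transition)
position 5: C→T (pyrimidine→pyrimidine, transition)
position 6: A→T (purine→pyrimidine, transversion)
position 10: A→G (purine→purine, transition)
position 11: C→T (pyrimidine→pyrimidine, transition)
position 13: T→C (pyrimidine→pyrimidine, transition)
position 14: T→C (pyrimidine→pyrimidine, transition)
position 15: C→T (pyrimidine→pyrimidine, transition)
position 16: G→A (purine→purine, transition)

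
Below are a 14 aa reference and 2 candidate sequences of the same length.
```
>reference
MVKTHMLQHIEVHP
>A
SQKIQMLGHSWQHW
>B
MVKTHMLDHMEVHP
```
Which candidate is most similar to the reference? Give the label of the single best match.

B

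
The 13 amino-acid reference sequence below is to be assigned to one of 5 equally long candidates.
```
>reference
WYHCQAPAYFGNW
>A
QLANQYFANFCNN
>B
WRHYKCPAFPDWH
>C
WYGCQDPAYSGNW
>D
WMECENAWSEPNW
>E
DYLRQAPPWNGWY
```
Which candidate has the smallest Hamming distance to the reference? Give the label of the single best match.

Hamming distances to reference — A: 9; B: 9; C: 3; D: 9; E: 8.
Smallest is C with 3 mismatches.

C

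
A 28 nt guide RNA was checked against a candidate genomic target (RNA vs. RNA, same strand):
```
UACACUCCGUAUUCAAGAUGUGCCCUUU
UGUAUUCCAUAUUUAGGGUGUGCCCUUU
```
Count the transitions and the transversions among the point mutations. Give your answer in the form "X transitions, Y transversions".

Transitions (purine↔purine or pyrimidine↔pyrimidine): 2 A→G, 3 C→U, 5 C→U, 9 G→A, 14 C→U, 16 A→G, 18 A→G.
Transversions (purine↔pyrimidine): none.

7 transitions, 0 transversions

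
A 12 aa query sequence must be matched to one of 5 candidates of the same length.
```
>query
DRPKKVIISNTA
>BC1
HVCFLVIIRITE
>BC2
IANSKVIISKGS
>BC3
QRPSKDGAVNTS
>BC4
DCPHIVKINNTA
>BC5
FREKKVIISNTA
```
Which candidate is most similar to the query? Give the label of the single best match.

BC1 differs at 8 positions; BC2 differs at 7 positions; BC3 differs at 7 positions; BC4 differs at 5 positions; BC5 differs at 2 positions. The closest is BC5.

BC5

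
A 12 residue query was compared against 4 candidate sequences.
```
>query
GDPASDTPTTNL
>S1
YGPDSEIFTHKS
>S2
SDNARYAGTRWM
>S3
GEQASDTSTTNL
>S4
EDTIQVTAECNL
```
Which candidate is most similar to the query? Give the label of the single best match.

Hamming distances to query — S1: 9; S2: 9; S3: 3; S4: 8.
Smallest is S3 with 3 mismatches.

S3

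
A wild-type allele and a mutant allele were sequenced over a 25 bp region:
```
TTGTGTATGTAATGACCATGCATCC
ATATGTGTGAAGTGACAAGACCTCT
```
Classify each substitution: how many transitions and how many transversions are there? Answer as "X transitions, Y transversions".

5 transitions, 5 transversions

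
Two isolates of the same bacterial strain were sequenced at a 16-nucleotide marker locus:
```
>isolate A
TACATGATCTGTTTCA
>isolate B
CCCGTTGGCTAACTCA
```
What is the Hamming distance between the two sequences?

The sequences differ at sites 1, 2, 4, 6, 7, 8, 11, 12, 13 (1-based) — 9 in total.

9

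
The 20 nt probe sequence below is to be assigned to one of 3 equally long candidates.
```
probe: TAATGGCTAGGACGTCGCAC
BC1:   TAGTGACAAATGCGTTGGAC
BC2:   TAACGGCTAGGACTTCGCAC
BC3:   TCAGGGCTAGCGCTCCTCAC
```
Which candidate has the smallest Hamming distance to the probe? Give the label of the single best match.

Hamming distances to probe — BC1: 8; BC2: 2; BC3: 7.
Smallest is BC2 with 2 mismatches.

BC2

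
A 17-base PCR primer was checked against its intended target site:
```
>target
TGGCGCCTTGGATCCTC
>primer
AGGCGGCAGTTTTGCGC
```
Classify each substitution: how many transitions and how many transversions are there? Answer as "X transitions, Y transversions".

0 transitions, 9 transversions

Mismatches (1-based):
base 1: T→A (pyrimidine→purine, transversion)
base 6: C→G (pyrimidine→purine, transversion)
base 8: T→A (pyrimidine→purine, transversion)
base 9: T→G (pyrimidine→purine, transversion)
base 10: G→T (purine→pyrimidine, transversion)
base 11: G→T (purine→pyrimidine, transversion)
base 12: A→T (purine→pyrimidine, transversion)
base 14: C→G (pyrimidine→purine, transversion)
base 16: T→G (pyrimidine→purine, transversion)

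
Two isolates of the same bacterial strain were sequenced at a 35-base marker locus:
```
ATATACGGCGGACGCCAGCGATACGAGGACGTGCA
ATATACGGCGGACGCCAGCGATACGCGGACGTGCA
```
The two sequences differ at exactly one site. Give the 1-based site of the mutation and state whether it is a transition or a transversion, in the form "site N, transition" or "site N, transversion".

site 26, transversion

The sequences differ only at site 26: A→C (purine→pyrimidine), a transversion.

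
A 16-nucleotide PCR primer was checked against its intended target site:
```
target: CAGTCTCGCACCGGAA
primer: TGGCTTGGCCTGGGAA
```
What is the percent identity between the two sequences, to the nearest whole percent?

50%

8 positions differ (1, 2, 4, 5, 7, 10, 11, 12), so 8 of 16 match: 8/16 = 50%.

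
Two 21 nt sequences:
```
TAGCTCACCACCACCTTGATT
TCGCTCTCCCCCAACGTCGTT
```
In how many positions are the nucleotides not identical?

7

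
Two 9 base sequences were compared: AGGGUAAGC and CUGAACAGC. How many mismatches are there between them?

5

Comparing position by position, 5 sites differ: 1 (A/C), 2 (G/U), 4 (G/A), 5 (U/A), 6 (A/C).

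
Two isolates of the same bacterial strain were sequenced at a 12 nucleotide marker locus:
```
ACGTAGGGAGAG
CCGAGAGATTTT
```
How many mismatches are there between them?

9

Comparing position by position, 9 sites differ: 1 (A/C), 4 (T/A), 5 (A/G), 6 (G/A), 8 (G/A), 9 (A/T), 10 (G/T), 11 (A/T), 12 (G/T).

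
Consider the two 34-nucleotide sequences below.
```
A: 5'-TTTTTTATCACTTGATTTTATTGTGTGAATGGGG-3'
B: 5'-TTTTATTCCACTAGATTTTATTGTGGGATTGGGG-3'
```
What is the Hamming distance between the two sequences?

6

The sequences differ at positions 5, 7, 8, 13, 26, 29 (1-based) — 6 in total.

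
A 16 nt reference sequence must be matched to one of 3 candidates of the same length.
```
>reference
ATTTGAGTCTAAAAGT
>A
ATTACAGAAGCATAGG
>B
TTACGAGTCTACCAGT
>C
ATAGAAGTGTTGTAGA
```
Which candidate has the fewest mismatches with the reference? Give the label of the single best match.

B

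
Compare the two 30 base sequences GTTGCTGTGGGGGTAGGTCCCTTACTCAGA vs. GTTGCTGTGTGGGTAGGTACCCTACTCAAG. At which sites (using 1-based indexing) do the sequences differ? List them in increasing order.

Scanning 1-based: 10: G/T; 19: C/A; 22: T/C; 29: G/A; 30: A/G.

10, 19, 22, 29, 30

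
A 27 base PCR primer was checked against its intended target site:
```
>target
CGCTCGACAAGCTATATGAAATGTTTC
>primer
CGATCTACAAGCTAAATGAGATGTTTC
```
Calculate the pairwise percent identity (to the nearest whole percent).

85%

Mismatches at positions 3, 6, 15, 20 (1-based): 4 of 27.
Identical positions: 23/27 = 85.19% → 85%.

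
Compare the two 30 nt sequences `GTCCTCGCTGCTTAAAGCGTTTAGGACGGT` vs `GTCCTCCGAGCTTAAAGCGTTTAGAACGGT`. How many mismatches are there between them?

4

The sequences differ at bases 7, 8, 9, 25 (1-based) — 4 in total.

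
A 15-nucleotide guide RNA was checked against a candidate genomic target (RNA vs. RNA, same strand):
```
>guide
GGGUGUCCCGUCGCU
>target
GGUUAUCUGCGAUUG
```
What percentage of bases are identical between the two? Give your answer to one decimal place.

33.3%

10 positions differ (3, 5, 8, 9, 10, 11, 12, 13, 14, 15), so 5 of 15 match: 5/15 = 33.33%.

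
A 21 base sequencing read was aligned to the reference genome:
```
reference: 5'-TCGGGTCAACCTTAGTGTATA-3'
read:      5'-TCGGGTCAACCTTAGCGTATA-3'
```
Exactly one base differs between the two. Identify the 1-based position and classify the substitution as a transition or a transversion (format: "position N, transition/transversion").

position 16, transition

The sequences differ only at position 16: T→C (pyrimidine→pyrimidine), a transition.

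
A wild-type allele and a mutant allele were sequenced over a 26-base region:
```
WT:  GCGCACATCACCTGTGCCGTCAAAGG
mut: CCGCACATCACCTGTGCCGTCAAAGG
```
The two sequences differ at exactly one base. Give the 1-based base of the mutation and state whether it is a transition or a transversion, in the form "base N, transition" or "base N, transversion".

base 1, transversion

Base 1 changes G→C. G is a purine and C is a pyrimidine, so this is a transversion.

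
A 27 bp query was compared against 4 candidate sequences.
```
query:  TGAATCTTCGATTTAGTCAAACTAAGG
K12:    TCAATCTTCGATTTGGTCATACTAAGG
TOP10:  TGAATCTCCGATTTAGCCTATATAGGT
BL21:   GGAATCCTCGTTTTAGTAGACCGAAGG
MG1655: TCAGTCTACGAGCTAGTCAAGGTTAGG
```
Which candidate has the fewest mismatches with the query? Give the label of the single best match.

K12

Hamming distances to query — K12: 3; TOP10: 7; BL21: 7; MG1655: 8.
Smallest is K12 with 3 mismatches.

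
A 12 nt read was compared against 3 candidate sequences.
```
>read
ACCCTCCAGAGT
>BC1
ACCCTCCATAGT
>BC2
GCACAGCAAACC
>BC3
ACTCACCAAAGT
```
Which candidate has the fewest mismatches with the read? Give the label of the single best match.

BC1

Hamming distances to read — BC1: 1; BC2: 7; BC3: 3.
Smallest is BC1 with 1 mismatch.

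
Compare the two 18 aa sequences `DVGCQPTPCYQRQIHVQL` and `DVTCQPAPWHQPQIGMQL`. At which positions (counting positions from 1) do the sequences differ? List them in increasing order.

Differences at position 3 (G→T), position 7 (T→A), position 9 (C→W), position 10 (Y→H), position 12 (R→P), position 15 (H→G), position 16 (V→M).

3, 7, 9, 10, 12, 15, 16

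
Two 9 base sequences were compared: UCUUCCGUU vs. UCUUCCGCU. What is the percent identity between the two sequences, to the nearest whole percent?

89%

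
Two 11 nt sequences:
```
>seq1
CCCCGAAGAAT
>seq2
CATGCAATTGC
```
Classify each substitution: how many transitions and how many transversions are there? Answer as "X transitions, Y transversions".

Transitions (purine↔purine or pyrimidine↔pyrimidine): 3 C→T, 10 A→G, 11 T→C.
Transversions (purine↔pyrimidine): 2 C→A, 4 C→G, 5 G→C, 8 G→T, 9 A→T.

3 transitions, 5 transversions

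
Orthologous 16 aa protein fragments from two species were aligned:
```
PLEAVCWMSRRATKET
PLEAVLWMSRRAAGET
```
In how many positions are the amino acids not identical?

3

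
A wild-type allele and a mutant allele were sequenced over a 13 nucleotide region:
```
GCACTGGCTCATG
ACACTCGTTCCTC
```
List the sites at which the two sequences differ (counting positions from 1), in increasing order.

Differences at site 1 (G→A), site 6 (G→C), site 8 (C→T), site 11 (A→C), site 13 (G→C).

1, 6, 8, 11, 13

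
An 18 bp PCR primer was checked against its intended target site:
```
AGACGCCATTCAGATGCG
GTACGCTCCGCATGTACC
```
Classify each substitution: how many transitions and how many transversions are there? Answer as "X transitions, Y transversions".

Transitions (purine↔purine or pyrimidine↔pyrimidine): 1 A→G, 7 C→T, 9 T→C, 14 A→G, 16 G→A.
Transversions (purine↔pyrimidine): 2 G→T, 8 A→C, 10 T→G, 13 G→T, 18 G→C.

5 transitions, 5 transversions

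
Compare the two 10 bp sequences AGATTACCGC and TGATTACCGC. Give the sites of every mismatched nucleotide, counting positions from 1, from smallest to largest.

Scanning 1-based: 1: A/T.

1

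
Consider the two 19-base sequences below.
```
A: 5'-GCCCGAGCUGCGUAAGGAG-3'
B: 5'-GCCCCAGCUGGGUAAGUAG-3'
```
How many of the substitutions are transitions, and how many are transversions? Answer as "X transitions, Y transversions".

Mismatches (1-based):
position 5: G→C (purine→pyrimidine, transversion)
position 11: C→G (pyrimidine→purine, transversion)
position 17: G→U (purine→pyrimidine, transversion)

0 transitions, 3 transversions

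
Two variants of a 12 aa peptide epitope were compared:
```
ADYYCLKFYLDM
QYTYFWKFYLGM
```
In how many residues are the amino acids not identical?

Comparing position by position, 6 residues differ: 1 (A/Q), 2 (D/Y), 3 (Y/T), 5 (C/F), 6 (L/W), 11 (D/G).

6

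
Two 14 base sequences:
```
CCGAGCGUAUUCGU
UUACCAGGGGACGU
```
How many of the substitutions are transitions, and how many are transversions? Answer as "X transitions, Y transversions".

4 transitions, 6 transversions

Transitions (purine↔purine or pyrimidine↔pyrimidine): 1 C→U, 2 C→U, 3 G→A, 9 A→G.
Transversions (purine↔pyrimidine): 4 A→C, 5 G→C, 6 C→A, 8 U→G, 10 U→G, 11 U→A.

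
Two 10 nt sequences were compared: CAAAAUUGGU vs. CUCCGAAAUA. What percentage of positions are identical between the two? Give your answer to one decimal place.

9 positions differ (2, 3, 4, 5, 6, 7, 8, 9, 10), so 1 of 10 match: 1/10 = 10%.

10.0%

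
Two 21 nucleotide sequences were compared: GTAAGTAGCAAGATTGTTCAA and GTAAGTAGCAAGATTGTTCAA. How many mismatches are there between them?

0

No positions differ; the sequences are identical.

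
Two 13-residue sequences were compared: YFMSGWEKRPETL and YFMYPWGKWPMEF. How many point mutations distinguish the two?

7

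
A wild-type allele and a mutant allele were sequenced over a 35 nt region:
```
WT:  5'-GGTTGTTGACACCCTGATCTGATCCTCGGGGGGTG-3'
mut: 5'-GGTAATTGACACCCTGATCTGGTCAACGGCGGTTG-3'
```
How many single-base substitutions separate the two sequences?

The sequences differ at bases 4, 5, 22, 25, 26, 30, 33 (1-based) — 7 in total.

7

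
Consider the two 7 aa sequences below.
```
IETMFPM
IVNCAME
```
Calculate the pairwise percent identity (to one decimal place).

Mismatches at positions 2, 3, 4, 5, 6, 7 (1-based): 6 of 7.
Identical positions: 1/7 = 14.29% → 14.3%.

14.3%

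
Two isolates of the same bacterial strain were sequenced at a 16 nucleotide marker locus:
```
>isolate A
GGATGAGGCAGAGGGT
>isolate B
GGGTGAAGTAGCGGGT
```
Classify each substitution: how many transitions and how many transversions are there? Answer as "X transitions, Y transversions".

Mismatches (1-based):
site 3: A→G (purine→purine, transition)
site 7: G→A (purine→purine, transition)
site 9: C→T (pyrimidine→pyrimidine, transition)
site 12: A→C (purine→pyrimidine, transversion)

3 transitions, 1 transversion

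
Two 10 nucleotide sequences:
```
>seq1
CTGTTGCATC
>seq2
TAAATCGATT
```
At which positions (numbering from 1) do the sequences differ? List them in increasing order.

Scanning 1-based: 1: C/T; 2: T/A; 3: G/A; 4: T/A; 6: G/C; 7: C/G; 10: C/T.

1, 2, 3, 4, 6, 7, 10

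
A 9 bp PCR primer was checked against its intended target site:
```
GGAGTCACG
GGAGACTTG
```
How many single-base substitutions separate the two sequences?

3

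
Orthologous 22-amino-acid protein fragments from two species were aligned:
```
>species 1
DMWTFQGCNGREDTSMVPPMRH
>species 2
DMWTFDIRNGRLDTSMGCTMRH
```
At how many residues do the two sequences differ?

7

Mismatches (1-based): residue 6: Q→D; residue 7: G→I; residue 8: C→R; residue 12: E→L; residue 17: V→G; residue 18: P→C; residue 19: P→T.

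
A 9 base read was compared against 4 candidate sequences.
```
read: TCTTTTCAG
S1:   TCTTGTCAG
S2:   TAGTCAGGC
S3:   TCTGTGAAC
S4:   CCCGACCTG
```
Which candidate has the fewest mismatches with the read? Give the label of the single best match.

S1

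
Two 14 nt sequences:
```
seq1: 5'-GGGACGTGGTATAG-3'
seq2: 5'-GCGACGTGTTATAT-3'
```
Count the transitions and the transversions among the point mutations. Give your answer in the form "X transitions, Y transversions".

0 transitions, 3 transversions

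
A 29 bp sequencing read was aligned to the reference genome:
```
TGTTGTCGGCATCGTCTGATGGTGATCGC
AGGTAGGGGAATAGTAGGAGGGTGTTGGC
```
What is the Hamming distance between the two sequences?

The sequences differ at sites 1, 3, 5, 6, 7, 10, 13, 16, 17, 20, 25, 27 (1-based) — 12 in total.

12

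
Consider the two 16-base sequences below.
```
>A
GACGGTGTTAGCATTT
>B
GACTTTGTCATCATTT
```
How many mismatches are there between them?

The sequences differ at bases 4, 5, 9, 11 (1-based) — 4 in total.

4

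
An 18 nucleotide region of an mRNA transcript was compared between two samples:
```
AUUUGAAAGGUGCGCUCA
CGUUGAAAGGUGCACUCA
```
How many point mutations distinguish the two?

3

The sequences differ at sites 1, 2, 14 (1-based) — 3 in total.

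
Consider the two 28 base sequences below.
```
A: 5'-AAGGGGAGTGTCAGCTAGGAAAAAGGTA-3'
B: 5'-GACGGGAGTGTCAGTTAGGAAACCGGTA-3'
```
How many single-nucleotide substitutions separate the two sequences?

5

Mismatches (1-based): base 1: A→G; base 3: G→C; base 15: C→T; base 23: A→C; base 24: A→C.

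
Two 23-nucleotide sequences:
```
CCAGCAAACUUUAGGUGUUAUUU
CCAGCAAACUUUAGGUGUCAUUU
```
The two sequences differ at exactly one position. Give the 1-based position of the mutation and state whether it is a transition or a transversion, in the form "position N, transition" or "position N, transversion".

position 19, transition

Position 19 changes U→C. U is a pyrimidine and C is a pyrimidine, so this is a transition.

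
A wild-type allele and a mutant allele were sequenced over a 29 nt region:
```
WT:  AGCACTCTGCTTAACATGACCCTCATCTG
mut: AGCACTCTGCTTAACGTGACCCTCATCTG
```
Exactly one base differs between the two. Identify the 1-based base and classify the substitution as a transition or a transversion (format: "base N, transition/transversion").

base 16, transition

The sequences differ only at base 16: A→G (purine→purine), a transition.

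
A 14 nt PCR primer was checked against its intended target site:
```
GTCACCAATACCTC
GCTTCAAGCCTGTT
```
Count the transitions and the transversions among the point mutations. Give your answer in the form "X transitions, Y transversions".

Mismatches (1-based):
position 2: T→C (pyrimidine→pyrimidine, transition)
position 3: C→T (pyrimidine→pyrimidine, transition)
position 4: A→T (purine→pyrimidine, transversion)
position 6: C→A (pyrimidine→purine, transversion)
position 8: A→G (purine→purine, transition)
position 9: T→C (pyrimidine→pyrimidine, transition)
position 10: A→C (purine→pyrimidine, transversion)
position 11: C→T (pyrimidine→pyrimidine, transition)
position 12: C→G (pyrimidine→purine, transversion)
position 14: C→T (pyrimidine→pyrimidine, transition)

6 transitions, 4 transversions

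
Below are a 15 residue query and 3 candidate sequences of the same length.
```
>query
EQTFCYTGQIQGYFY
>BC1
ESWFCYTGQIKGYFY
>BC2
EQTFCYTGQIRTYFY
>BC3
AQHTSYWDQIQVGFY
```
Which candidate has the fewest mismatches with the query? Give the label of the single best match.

Hamming distances to query — BC1: 3; BC2: 2; BC3: 8.
Smallest is BC2 with 2 mismatches.

BC2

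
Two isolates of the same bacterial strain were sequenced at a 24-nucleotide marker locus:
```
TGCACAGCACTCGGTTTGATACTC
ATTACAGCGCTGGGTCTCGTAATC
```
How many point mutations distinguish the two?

Comparing position by position, 9 sites differ: 1 (T/A), 2 (G/T), 3 (C/T), 9 (A/G), 12 (C/G), 16 (T/C), 18 (G/C), 19 (A/G), 22 (C/A).

9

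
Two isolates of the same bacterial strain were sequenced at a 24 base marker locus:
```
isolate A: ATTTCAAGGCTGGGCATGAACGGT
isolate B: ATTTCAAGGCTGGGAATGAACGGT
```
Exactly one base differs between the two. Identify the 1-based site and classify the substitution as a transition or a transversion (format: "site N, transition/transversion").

Site 15 changes C→A. C is a pyrimidine and A is a purine, so this is a transversion.

site 15, transversion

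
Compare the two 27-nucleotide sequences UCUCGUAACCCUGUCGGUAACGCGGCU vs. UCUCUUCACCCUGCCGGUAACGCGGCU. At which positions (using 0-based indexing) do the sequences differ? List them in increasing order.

Scanning 0-based: 4: G/U; 6: A/C; 13: U/C.

4, 6, 13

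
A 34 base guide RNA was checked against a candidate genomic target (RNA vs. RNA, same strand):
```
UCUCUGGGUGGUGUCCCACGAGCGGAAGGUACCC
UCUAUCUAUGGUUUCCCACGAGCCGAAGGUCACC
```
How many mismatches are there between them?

8

The sequences differ at bases 4, 6, 7, 8, 13, 24, 31, 32 (1-based) — 8 in total.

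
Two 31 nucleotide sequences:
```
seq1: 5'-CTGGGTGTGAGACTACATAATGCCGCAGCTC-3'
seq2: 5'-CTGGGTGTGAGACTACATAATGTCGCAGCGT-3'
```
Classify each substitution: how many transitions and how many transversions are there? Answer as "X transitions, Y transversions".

2 transitions, 1 transversion

Mismatches (1-based):
position 23: C→T (pyrimidine→pyrimidine, transition)
position 30: T→G (pyrimidine→purine, transversion)
position 31: C→T (pyrimidine→pyrimidine, transition)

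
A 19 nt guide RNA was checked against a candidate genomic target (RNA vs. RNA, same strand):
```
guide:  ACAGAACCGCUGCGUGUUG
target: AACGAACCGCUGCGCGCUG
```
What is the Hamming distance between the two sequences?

Comparing position by position, 4 bases differ: 2 (C/A), 3 (A/C), 15 (U/C), 17 (U/C).

4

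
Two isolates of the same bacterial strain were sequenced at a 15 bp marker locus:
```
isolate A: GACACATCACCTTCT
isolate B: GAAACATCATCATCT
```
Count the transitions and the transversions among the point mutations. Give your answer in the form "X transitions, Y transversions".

1 transition, 2 transversions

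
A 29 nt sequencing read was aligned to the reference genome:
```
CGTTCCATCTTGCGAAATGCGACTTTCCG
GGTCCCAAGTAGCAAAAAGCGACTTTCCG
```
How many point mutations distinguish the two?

7

Mismatches (1-based): site 1: C→G; site 4: T→C; site 8: T→A; site 9: C→G; site 11: T→A; site 14: G→A; site 18: T→A.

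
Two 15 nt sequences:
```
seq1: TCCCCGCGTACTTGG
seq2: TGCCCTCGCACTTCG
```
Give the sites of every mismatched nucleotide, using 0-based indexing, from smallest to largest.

1, 5, 8, 13

Differences at site 1 (C→G), site 5 (G→T), site 8 (T→C), site 13 (G→C).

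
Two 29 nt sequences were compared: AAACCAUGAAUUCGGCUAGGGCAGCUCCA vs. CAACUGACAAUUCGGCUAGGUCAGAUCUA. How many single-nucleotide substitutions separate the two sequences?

8

The sequences differ at bases 1, 5, 6, 7, 8, 21, 25, 28 (1-based) — 8 in total.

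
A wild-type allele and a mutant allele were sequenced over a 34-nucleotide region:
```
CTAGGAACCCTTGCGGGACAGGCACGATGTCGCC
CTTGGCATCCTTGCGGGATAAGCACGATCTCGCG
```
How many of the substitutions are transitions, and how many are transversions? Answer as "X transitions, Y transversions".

3 transitions, 4 transversions

Transitions (purine↔purine or pyrimidine↔pyrimidine): 8 C→T, 19 C→T, 21 G→A.
Transversions (purine↔pyrimidine): 3 A→T, 6 A→C, 29 G→C, 34 C→G.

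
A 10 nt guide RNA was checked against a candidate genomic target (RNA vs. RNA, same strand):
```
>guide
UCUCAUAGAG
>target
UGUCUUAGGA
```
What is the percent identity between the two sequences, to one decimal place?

Mismatches at positions 2, 5, 9, 10 (1-based): 4 of 10.
Identical positions: 6/10 = 60% → 60.0%.

60.0%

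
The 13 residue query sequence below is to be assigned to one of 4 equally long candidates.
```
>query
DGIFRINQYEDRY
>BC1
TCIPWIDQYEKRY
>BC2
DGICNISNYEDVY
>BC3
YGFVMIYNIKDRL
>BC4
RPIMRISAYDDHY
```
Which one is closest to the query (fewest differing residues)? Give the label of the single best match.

BC2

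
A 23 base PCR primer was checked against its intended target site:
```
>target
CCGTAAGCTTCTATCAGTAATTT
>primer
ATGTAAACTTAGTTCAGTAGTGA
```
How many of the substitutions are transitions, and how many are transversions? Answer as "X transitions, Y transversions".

3 transitions, 6 transversions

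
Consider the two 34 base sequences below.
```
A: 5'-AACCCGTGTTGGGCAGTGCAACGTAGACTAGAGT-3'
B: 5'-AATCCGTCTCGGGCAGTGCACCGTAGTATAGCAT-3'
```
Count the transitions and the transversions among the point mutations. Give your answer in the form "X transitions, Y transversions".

3 transitions, 5 transversions

Transitions (purine↔purine or pyrimidine↔pyrimidine): 3 C→T, 10 T→C, 33 G→A.
Transversions (purine↔pyrimidine): 8 G→C, 21 A→C, 27 A→T, 28 C→A, 32 A→C.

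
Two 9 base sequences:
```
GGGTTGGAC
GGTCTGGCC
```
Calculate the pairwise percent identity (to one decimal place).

66.7%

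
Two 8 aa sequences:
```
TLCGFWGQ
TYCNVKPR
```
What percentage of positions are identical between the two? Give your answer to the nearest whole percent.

6 positions differ (2, 4, 5, 6, 7, 8), so 2 of 8 match: 2/8 = 25%.

25%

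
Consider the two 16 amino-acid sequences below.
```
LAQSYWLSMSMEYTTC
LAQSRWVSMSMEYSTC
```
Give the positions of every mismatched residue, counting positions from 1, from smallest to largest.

5, 7, 14

Differences at position 5 (Y→R), position 7 (L→V), position 14 (T→S).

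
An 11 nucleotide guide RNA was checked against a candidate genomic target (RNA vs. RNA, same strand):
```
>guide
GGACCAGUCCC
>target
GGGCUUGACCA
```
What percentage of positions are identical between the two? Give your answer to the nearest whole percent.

Mismatches at positions 3, 5, 6, 8, 11 (1-based): 5 of 11.
Identical positions: 6/11 = 54.55% → 55%.

55%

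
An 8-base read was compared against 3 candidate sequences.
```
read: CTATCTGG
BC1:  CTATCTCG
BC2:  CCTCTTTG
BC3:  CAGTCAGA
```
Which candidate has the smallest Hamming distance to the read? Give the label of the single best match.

BC1

BC1 differs at 1 base; BC2 differs at 5 bases; BC3 differs at 4 bases. The closest is BC1.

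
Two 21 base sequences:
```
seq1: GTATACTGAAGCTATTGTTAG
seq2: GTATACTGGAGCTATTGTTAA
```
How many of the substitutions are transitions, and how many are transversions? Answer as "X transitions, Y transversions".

2 transitions, 0 transversions

Transitions (purine↔purine or pyrimidine↔pyrimidine): 9 A→G, 21 G→A.
Transversions (purine↔pyrimidine): none.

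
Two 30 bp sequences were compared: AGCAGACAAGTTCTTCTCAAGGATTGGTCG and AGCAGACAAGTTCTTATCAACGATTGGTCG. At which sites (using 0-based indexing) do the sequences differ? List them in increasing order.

Differences at site 15 (C→A), site 20 (G→C).

15, 20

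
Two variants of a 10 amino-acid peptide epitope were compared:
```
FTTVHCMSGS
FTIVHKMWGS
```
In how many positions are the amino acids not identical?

Mismatches (1-based): position 3: T→I; position 6: C→K; position 8: S→W.

3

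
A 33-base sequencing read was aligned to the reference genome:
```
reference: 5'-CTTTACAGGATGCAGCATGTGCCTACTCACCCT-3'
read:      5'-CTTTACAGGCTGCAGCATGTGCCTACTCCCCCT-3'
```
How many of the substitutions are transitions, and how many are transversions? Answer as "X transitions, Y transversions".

0 transitions, 2 transversions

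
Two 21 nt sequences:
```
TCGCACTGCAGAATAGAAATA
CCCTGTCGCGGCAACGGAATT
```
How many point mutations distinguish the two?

12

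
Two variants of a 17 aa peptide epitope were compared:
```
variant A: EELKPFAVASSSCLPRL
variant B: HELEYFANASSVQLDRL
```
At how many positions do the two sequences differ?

7

Comparing position by position, 7 positions differ: 1 (E/H), 4 (K/E), 5 (P/Y), 8 (V/N), 12 (S/V), 13 (C/Q), 15 (P/D).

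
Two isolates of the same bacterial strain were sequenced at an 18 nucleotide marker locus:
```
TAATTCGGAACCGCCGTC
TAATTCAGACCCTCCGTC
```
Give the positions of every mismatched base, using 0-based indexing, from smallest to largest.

6, 9, 12

Scanning 0-based: 6: G/A; 9: A/C; 12: G/T.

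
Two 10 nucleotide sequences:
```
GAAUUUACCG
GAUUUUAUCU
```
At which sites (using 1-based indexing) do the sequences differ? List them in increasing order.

3, 8, 10

Scanning 1-based: 3: A/U; 8: C/U; 10: G/U.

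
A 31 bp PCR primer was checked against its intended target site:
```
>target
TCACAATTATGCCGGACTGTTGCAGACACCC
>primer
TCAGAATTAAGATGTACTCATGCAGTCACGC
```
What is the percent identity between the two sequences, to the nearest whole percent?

71%

9 positions differ (4, 10, 12, 13, 15, 19, 20, 26, 30), so 22 of 31 match: 22/31 = 70.97%.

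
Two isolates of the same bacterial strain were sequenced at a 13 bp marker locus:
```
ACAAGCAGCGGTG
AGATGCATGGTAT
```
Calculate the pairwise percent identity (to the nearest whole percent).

46%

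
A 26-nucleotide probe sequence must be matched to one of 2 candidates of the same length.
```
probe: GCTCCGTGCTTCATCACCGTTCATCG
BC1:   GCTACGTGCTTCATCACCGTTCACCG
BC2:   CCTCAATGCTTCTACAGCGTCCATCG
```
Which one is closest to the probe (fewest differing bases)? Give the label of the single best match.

BC1

Hamming distances to probe — BC1: 2; BC2: 7.
Smallest is BC1 with 2 mismatches.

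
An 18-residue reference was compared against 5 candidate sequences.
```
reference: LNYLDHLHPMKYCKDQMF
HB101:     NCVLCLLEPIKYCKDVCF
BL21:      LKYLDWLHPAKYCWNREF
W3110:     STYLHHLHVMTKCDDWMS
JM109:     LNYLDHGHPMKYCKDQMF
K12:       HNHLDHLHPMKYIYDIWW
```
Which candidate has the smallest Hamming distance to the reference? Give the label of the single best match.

Hamming distances to reference — HB101: 9; BL21: 7; W3110: 9; JM109: 1; K12: 7.
Smallest is JM109 with 1 mismatch.

JM109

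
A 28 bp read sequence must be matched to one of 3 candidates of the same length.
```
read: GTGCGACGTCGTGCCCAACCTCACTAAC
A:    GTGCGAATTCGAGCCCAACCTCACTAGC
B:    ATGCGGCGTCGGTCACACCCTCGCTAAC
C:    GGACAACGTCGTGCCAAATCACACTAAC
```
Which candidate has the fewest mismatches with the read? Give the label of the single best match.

A

Hamming distances to read — A: 4; B: 7; C: 6.
Smallest is A with 4 mismatches.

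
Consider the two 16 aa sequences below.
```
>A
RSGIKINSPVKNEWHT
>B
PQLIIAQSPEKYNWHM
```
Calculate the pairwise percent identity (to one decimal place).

37.5%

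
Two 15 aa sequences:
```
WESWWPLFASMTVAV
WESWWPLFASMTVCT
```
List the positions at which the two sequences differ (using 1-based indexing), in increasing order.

Differences at position 14 (A→C), position 15 (V→T).

14, 15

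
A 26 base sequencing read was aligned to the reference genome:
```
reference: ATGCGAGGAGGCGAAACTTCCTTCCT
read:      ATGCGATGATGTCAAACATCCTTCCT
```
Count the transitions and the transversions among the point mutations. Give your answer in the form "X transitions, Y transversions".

Transitions (purine↔purine or pyrimidine↔pyrimidine): 12 C→T.
Transversions (purine↔pyrimidine): 7 G→T, 10 G→T, 13 G→C, 18 T→A.

1 transition, 4 transversions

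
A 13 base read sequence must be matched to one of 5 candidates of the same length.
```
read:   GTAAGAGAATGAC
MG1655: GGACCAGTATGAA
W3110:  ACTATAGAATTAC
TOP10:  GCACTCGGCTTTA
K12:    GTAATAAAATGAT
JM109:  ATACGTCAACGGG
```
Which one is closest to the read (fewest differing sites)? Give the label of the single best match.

Hamming distances to read — MG1655: 5; W3110: 5; TOP10: 9; K12: 3; JM109: 7.
Smallest is K12 with 3 mismatches.

K12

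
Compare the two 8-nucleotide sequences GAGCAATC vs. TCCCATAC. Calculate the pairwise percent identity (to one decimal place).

Mismatches at positions 1, 2, 3, 6, 7 (1-based): 5 of 8.
Identical positions: 3/8 = 37.5% → 37.5%.

37.5%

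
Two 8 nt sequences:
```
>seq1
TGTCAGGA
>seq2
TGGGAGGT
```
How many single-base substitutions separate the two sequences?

Mismatches (1-based): base 3: T→G; base 4: C→G; base 8: A→T.

3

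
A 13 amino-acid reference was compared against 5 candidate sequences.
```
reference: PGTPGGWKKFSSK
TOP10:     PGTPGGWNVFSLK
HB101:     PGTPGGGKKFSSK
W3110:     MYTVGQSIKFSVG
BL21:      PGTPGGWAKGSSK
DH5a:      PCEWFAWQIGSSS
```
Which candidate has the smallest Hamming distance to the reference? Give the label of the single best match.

HB101

Hamming distances to reference — TOP10: 3; HB101: 1; W3110: 8; BL21: 2; DH5a: 9.
Smallest is HB101 with 1 mismatch.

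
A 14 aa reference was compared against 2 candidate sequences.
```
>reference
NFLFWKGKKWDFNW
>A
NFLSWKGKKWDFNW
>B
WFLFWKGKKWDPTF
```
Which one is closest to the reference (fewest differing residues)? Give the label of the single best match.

A

Hamming distances to reference — A: 1; B: 4.
Smallest is A with 1 mismatch.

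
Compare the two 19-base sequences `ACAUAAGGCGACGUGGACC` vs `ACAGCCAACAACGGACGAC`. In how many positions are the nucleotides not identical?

Comparing position by position, 11 positions differ: 4 (U/G), 5 (A/C), 6 (A/C), 7 (G/A), 8 (G/A), 10 (G/A), 14 (U/G), 15 (G/A), 16 (G/C), 17 (A/G), 18 (C/A).

11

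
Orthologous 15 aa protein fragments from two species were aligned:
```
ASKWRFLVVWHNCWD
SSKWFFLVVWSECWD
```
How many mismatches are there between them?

4

The sequences differ at positions 1, 5, 11, 12 (1-based) — 4 in total.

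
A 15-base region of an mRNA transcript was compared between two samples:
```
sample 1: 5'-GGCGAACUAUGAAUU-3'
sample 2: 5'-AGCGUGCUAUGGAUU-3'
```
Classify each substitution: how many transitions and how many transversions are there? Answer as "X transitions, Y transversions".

3 transitions, 1 transversion

Transitions (purine↔purine or pyrimidine↔pyrimidine): 1 G→A, 6 A→G, 12 A→G.
Transversions (purine↔pyrimidine): 5 A→U.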